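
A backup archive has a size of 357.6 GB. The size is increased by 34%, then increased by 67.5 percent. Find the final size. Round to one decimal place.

802.6 GB

Apply the 34% increase: 357.6 × 1.34 = 479.184.
67.5% increase: 479.184 × 1.675 = 802.6332 ≈ 802.6.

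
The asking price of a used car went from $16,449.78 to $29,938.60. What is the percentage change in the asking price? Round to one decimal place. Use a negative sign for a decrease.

Change: $29,938.60 − $16,449.78 = $13,488.82.
Relative to the original: $13,488.82 ÷ $16,449.78 ≈ 82.0%.

82.0%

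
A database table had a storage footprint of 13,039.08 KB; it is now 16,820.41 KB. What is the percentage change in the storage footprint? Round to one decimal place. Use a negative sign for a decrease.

29.0%

Change: 16,820.41 − 13,039.08 = 3,781.33.
Relative to the original: 3,781.33 ÷ 13,039.08 ≈ 29.0%.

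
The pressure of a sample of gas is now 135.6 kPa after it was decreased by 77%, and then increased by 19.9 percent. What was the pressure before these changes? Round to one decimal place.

491.7 kPa

Undoing the 19.9% increase: 135.6 ÷ 1.199 ≈ 113.094245.
Undoing the 77% decrease: 113.094245 ÷ 0.23 ≈ 491.7 kPa.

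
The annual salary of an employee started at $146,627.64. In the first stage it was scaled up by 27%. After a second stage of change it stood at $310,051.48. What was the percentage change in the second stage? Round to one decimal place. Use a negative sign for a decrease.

66.5%

After the first stage: $146,627.64 × 1.27 = $186217.1028.
Second-stage multiplier: $310,051.48 ÷ $186217.1028 ≈ 1.665.
That is a change of 66.5%.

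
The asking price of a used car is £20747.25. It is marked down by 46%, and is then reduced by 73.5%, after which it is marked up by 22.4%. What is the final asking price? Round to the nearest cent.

Apply the 46% decrease: £20747.25 × 0.54 = £11203.515.
73.5% decrease: £11203.515 × 0.265 = £2968.931475.
After the 22.4% increase: £2968.931475 × 1.224 = £3633.9721254 ≈ £3633.97.

£3633.97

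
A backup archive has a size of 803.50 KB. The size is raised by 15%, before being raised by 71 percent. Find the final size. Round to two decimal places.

1580.08 KB

Each change multiplies by a factor: 1.15 × 1.71 = 1.9665.
803.50 × 1.9665 = 1580.08275 ≈ 1580.08.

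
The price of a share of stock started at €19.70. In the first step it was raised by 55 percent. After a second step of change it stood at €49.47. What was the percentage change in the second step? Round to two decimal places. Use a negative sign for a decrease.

62.01%

After the first step: €19.70 × 1.55 = €30.535.
Second-step multiplier: €49.47 ÷ €30.535 ≈ 1.620108.
That is a change of 62.01%.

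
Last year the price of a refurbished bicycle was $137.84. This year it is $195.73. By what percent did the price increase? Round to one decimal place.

42.0%

Change: $195.73 − $137.84 = $57.89.
Relative to the original: $57.89 ÷ $137.84 ≈ 42.0%.
So the price increased by 42.0%.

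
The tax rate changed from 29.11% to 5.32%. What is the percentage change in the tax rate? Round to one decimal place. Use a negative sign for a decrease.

The change is 5.32 − 29.11 = -23.79 percentage points.
Relative to the original 29.11%, that is -23.79 ÷ 29.11 ≈ -81.7%.

-81.7%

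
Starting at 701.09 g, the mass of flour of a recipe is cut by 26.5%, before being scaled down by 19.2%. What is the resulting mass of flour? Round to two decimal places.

Apply the 26.5% decrease: 701.09 × 0.735 = 515.30115.
Apply the 19.2% decrease: 515.30115 × 0.808 = 416.3633292 ≈ 416.36.

416.36 g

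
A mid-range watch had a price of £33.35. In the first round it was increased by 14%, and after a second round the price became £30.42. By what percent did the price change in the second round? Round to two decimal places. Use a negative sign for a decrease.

-19.99%

After the first round: £33.35 × 1.14 = £38.019.
Second-round multiplier: £30.42 ÷ £38.019 ≈ 0.800126.
That is a change of -19.99%.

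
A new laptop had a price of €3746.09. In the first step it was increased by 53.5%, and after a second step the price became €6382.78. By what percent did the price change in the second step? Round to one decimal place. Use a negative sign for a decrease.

After the first step: €3746.09 × 1.535 = €5750.24815.
Second-step multiplier: €6382.78 ÷ €5750.24815 ≈ 1.11.
That is a change of 11.0%.

11.0%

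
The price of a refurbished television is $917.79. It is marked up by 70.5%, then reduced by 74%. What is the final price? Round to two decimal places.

$406.86

Each change multiplies by a factor: 1.705 × 0.26 = 0.4433.
$917.79 × 0.4433 = $406.856307 ≈ $406.86.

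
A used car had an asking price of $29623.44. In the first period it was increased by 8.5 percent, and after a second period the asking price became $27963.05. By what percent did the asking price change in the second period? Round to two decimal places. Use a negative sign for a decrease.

-13.00%

After the first period: $29623.44 × 1.085 = $32141.4324.
Second-period multiplier: $27963.05 ÷ $32141.4324 ≈ 0.87.
That is a change of -13.00%.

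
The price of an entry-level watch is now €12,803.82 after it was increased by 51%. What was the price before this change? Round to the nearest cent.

The overall multiplier applied was 1.51.
So the original price was €12,803.82 ÷ 1.51 ≈ €8,479.35.

€8,479.35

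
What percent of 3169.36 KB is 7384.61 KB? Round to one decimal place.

7384.61 KB ÷ 3169.36 KB ≈ 233.0%.

233.0%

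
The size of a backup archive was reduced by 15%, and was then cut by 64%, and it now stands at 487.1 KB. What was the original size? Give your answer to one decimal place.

Undoing the 64% decrease: 487.1 ÷ 0.36 ≈ 1353.055556.
Undoing the 15% decrease: 1353.055556 ÷ 0.85 ≈ 1,591.8 KB.

1,591.8 KB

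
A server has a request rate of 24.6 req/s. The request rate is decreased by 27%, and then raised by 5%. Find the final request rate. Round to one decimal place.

18.9 req/s

Each change multiplies by a factor: 0.73 × 1.05 = 0.7665.
24.6 × 0.7665 = 18.8559 ≈ 18.9.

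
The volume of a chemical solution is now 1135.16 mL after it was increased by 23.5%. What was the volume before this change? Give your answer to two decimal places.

The overall multiplier applied was 1.235.
So the original volume was 1135.16 ÷ 1.235 ≈ 919.16 mL.

919.16 mL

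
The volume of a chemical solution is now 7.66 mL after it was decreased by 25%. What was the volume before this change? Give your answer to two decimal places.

10.21 mL

The overall multiplier applied was 0.75.
So the original volume was 7.66 ÷ 0.75 ≈ 10.21 mL.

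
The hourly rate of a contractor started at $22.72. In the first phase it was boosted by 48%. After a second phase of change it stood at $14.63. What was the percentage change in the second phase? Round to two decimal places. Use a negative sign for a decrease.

-56.49%

After the first phase: $22.72 × 1.48 = $33.6256.
Second-phase multiplier: $14.63 ÷ $33.6256 ≈ 0.435085.
That is a change of -56.49%.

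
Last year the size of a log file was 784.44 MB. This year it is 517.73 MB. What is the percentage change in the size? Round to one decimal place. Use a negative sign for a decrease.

Change: 517.73 − 784.44 = -266.71.
Relative to the original: -266.71 ÷ 784.44 ≈ -34.0%.

-34.0%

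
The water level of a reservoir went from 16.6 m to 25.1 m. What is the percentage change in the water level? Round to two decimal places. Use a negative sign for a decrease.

51.20%

Change: 25.1 − 16.6 = 8.5.
Relative to the original: 8.5 ÷ 16.6 ≈ 51.20%.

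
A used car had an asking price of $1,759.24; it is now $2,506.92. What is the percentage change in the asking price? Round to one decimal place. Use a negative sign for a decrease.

Change: $2,506.92 − $1,759.24 = $747.68.
Relative to the original: $747.68 ÷ $1,759.24 ≈ 42.5%.

42.5%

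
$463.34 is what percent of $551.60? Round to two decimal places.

$463.34 ÷ $551.60 ≈ 84.00%.

84.00%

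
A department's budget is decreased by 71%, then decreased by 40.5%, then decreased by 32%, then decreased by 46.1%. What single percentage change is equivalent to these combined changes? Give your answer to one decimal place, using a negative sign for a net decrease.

A 71% decrease multiplies by 0.29.
Then a 40.5% decrease: 0.29 × 0.595 = 0.17255.
Then a 32% decrease: 0.17255 × 0.68 = 0.117334.
Then a 46.1% decrease: 0.117334 × 0.539 = 0.063243026.
Overall factor 0.063243026, i.e. -93.7%.

-93.7%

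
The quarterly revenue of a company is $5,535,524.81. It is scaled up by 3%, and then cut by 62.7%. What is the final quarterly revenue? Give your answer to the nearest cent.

$2,126,693.28

Each change multiplies by a factor: 1.03 × 0.373 = 0.38419.
$5,535,524.81 × 0.38419 = $2126693.2767539 ≈ $2,126,693.28.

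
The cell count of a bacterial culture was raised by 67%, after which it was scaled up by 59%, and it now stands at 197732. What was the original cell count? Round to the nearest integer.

74467

The overall multiplier applied was 1.67 × 1.59 = 2.6553.
So the original cell count was 197732 ÷ 2.6553 ≈ 74467.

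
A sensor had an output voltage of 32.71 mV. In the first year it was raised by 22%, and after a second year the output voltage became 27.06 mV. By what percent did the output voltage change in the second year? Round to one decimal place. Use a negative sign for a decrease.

After the first year: 32.71 × 1.22 = 39.9062.
Second-year multiplier: 27.06 ÷ 39.9062 ≈ 0.67809.
That is a change of -32.2%.

-32.2%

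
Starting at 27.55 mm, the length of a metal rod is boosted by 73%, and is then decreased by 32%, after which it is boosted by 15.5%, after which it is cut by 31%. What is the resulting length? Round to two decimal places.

25.83 mm

Each change multiplies by a factor: 1.73 × 0.68 × 1.155 × 0.69 = 0.93753198.
27.55 × 0.93753198 = 25.829006049 ≈ 25.83.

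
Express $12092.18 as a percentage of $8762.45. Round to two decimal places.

138.00%

$12092.18 ÷ $8762.45 ≈ 138.00%.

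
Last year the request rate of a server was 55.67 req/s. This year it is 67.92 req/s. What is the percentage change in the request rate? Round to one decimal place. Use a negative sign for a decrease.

Change: 67.92 − 55.67 = 12.25.
Relative to the original: 12.25 ÷ 55.67 ≈ 22.0%.

22.0%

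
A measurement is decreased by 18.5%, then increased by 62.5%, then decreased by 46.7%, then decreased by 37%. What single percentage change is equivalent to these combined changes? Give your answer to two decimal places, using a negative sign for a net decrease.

-55.53%

An 18.5% decrease multiplies by 0.815.
Then a 62.5% increase: 0.815 × 1.625 = 1.324375.
Then a 46.7% decrease: 1.324375 × 0.533 = 0.705891875.
Then a 37% decrease: 0.705891875 × 0.63 = 0.44471188125.
Overall factor 0.44471188125, i.e. -55.53%.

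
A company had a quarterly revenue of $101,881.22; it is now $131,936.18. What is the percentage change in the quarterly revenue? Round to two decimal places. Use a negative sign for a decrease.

Change: $131,936.18 − $101,881.22 = $30,054.96.
Relative to the original: $30,054.96 ÷ $101,881.22 ≈ 29.50%.

29.50%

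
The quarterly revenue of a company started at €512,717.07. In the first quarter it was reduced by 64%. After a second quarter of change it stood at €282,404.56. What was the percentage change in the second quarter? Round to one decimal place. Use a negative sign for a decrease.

After the first quarter: €512,717.07 × 0.36 = €184578.1452.
Second-quarter multiplier: €282,404.56 ÷ €184578.1452 ≈ 1.53.
That is a change of 53.0%.

53.0%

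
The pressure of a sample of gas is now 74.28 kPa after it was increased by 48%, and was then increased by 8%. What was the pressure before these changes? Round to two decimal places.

46.47 kPa

The overall multiplier applied was 1.48 × 1.08 = 1.5984.
So the original pressure was 74.28 ÷ 1.5984 ≈ 46.47 kPa.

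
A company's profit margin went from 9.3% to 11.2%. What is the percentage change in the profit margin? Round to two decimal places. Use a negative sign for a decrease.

20.43%

The change is 11.2 − 9.3 = 1.9 percentage points.
Relative to the original 9.3%, that is 1.9 ÷ 9.3 ≈ 20.43%.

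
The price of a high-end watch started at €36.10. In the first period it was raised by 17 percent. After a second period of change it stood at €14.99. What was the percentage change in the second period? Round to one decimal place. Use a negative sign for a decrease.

After the first period: €36.10 × 1.17 = €42.237.
Second-period multiplier: €14.99 ÷ €42.237 ≈ 0.3549.
That is a change of -64.5%.

-64.5%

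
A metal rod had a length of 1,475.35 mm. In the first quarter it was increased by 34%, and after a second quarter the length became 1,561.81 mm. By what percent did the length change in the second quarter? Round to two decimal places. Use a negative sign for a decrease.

After the first quarter: 1,475.35 × 1.34 = 1976.969.
Second-quarter multiplier: 1,561.81 ÷ 1976.969 ≈ 0.790002.
That is a change of -21.00%.

-21.00%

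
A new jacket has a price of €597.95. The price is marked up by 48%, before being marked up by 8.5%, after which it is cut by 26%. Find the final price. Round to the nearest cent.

After the 48% increase: €597.95 × 1.48 = €884.966.
Apply the 8.5% increase: €884.966 × 1.085 = €960.18811.
Apply the 26% decrease: €960.18811 × 0.74 = €710.5392014 ≈ €710.54.

€710.54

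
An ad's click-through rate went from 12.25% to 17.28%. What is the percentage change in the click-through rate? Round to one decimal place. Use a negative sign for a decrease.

41.1%

The change is 17.28 − 12.25 = 5.03 percentage points.
Relative to the original 12.25%, that is 5.03 ÷ 12.25 ≈ 41.1%.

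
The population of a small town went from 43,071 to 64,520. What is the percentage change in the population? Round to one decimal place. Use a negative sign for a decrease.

49.8%

Change: 64,520 − 43,071 = 21,449.
Relative to the original: 21,449 ÷ 43,071 ≈ 49.8%.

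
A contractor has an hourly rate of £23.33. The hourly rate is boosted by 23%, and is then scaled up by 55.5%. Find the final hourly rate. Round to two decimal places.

After the 23% increase: £23.33 × 1.23 = £28.6959.
Apply the 55.5% increase: £28.6959 × 1.555 = £44.6221245 ≈ £44.62.

£44.62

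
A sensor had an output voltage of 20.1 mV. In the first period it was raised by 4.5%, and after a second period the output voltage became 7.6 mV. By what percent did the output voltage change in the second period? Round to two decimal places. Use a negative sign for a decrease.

After the first period: 20.1 × 1.045 = 21.0045.
Second-period multiplier: 7.6 ÷ 21.0045 ≈ 0.361827.
That is a change of -63.82%.

-63.82%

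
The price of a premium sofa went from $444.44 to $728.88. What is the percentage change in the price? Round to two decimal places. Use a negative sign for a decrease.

Change: $728.88 − $444.44 = $284.44.
Relative to the original: $284.44 ÷ $444.44 ≈ 64.00%.

64.00%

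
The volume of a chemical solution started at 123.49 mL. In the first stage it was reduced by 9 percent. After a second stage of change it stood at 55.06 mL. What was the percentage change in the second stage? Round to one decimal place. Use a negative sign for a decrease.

After the first stage: 123.49 × 0.91 = 112.3759.
Second-stage multiplier: 55.06 ÷ 112.3759 ≈ 0.48996.
That is a change of -51.0%.

-51.0%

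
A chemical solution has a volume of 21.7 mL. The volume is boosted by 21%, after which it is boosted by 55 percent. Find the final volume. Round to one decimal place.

40.7 mL

21% increase: 21.7 × 1.21 = 26.257.
After the 55% increase: 26.257 × 1.55 = 40.69835 ≈ 40.7.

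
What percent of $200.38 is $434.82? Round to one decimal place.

217.0%

$434.82 ÷ $200.38 ≈ 217.0%.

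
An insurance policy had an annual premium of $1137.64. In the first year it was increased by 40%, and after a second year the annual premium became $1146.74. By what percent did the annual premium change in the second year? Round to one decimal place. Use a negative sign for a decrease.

-28.0%

After the first year: $1137.64 × 1.4 = $1592.696.
Second-year multiplier: $1146.74 ÷ $1592.696 ≈ 0.72.
That is a change of -28.0%.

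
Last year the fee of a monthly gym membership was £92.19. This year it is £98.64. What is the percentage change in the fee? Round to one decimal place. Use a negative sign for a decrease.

7.0%

Change: £98.64 − £92.19 = £6.45.
Relative to the original: £6.45 ÷ £92.19 ≈ 7.0%.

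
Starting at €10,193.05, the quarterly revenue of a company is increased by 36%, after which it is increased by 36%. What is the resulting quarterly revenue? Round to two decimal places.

€18,853.07

36% increase: €10,193.05 × 1.36 = €13862.548.
After the 36% increase: €13862.548 × 1.36 = €18853.06528 ≈ €18,853.07.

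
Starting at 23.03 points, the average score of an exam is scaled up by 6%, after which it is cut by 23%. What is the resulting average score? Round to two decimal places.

Each change multiplies by a factor: 1.06 × 0.77 = 0.8162.
23.03 × 0.8162 = 18.797086 ≈ 18.80.

18.80 points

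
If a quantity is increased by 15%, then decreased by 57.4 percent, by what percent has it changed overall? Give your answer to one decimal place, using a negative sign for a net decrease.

-51.0%

The combined multiplier is 1.15 × 0.426 = 0.4899.
That corresponds to a decrease of 51.0%.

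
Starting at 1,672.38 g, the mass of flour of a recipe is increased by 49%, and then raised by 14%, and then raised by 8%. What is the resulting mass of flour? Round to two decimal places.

3,067.96 g

Apply the 49% increase: 1,672.38 × 1.49 = 2491.8462.
14% increase: 2491.8462 × 1.14 = 2840.704668.
8% increase: 2840.704668 × 1.08 = 3067.96104144 ≈ 3,067.96.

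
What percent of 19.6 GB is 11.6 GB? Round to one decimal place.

11.6 GB ÷ 19.6 GB ≈ 59.2%.

59.2%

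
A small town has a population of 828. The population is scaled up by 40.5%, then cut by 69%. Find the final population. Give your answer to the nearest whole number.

40.5% increase: 828 × 1.405 = 1163.34.
69% decrease: 1163.34 × 0.31 = 360.6354 ≈ 361.

361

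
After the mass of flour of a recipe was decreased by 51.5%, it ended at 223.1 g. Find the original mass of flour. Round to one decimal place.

460.0 g

The overall multiplier applied was 0.485.
So the original mass of flour was 223.1 ÷ 0.485 = 460.0 g.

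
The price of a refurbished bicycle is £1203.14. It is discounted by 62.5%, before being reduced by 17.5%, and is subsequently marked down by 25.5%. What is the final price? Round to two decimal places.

£277.30

Each change multiplies by a factor: 0.375 × 0.825 × 0.745 = 0.230484375.
£1203.14 × 0.230484375 = £277.3049709375 ≈ £277.30.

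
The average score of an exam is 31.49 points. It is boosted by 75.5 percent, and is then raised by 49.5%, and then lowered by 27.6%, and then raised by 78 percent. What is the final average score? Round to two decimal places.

106.48 points

Each change multiplies by a factor: 1.755 × 1.495 × 0.724 × 1.78 = 3.381246882.
31.49 × 3.381246882 = 106.47546431418 ≈ 106.48.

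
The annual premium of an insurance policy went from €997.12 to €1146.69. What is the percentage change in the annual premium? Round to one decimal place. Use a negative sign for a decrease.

Change: €1146.69 − €997.12 = €149.57.
Relative to the original: €149.57 ÷ €997.12 ≈ 15.0%.

15.0%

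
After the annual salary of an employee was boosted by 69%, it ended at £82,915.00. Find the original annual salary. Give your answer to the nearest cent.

£49,062.13

The overall multiplier applied was 1.69.
So the original annual salary was £82,915.00 ÷ 1.69 ≈ £49,062.13.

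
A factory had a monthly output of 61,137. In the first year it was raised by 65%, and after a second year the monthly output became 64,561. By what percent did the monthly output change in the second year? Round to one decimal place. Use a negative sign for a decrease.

After the first year: 61,137 × 1.65 = 100876.05.
Second-year multiplier: 64,561 ÷ 100876.05 ≈ 0.64.
That is a change of -36.0%.

-36.0%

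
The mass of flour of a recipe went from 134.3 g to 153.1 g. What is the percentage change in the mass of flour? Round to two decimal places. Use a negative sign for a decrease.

14.00%

Change: 153.1 − 134.3 = 18.8.
Relative to the original: 18.8 ÷ 134.3 ≈ 14.00%.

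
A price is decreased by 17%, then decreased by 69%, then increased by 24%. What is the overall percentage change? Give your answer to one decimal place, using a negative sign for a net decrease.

-68.1%

The combined multiplier is 0.83 × 0.31 × 1.24 = 0.319052.
That corresponds to a decrease of 68.1%.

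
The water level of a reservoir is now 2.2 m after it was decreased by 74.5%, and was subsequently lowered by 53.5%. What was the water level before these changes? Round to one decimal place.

Undoing the 53.5% decrease: 2.2 ÷ 0.465 ≈ 4.731183.
Undoing the 74.5% decrease: 4.731183 ÷ 0.255 ≈ 18.6 m.

18.6 m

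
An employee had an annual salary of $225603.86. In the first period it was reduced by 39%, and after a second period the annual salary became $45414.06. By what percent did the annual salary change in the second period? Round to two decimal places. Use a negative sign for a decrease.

-67.00%

After the first period: $225603.86 × 0.61 = $137618.3546.
Second-period multiplier: $45414.06 ÷ $137618.3546 ≈ 0.33.
That is a change of -67.00%.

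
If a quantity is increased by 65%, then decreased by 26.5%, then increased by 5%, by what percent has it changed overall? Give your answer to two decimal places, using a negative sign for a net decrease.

A 65% increase multiplies by 1.65.
Then a 26.5% decrease: 1.65 × 0.735 = 1.21275.
Then a 5% increase: 1.21275 × 1.05 = 1.2733875.
Overall factor 1.2733875, i.e. 27.34%.

27.34%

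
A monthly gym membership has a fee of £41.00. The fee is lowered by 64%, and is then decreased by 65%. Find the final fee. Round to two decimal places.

After the 64% decrease: £41.00 × 0.36 = £14.76.
Apply the 65% decrease: £14.76 × 0.35 = £5.166 ≈ £5.17.

£5.17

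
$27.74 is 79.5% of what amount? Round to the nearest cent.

$34.89

$27.74 ÷ 0.795 ≈ $34.89.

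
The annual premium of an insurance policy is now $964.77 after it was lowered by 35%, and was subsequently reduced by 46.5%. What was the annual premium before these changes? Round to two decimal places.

$2774.32

The overall multiplier applied was 0.65 × 0.535 = 0.34775.
So the original annual premium was $964.77 ÷ 0.34775 ≈ $2774.32.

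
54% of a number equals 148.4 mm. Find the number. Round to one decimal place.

274.8 mm

148.4 mm ÷ 0.54 ≈ 274.8 mm.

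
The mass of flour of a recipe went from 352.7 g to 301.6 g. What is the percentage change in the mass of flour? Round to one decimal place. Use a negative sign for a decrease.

Change: 301.6 − 352.7 = -51.1.
Relative to the original: -51.1 ÷ 352.7 ≈ -14.5%.

-14.5%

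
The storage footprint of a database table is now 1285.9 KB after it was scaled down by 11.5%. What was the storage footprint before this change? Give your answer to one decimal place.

1453.0 KB

The overall multiplier applied was 0.885.
So the original storage footprint was 1285.9 ÷ 0.885 ≈ 1453.0 KB.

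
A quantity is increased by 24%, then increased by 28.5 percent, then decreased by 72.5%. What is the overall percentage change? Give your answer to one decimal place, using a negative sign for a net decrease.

The combined multiplier is 1.24 × 1.285 × 0.275 = 0.438185.
That corresponds to a decrease of 56.2%.

-56.2%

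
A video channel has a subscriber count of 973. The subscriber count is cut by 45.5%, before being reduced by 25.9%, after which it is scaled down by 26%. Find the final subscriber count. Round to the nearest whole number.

291

Apply the 45.5% decrease: 973 × 0.545 = 530.285.
25.9% decrease: 530.285 × 0.741 = 392.941185.
After the 26% decrease: 392.941185 × 0.74 = 290.7764769 ≈ 291.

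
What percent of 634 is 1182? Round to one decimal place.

186.4%

1182 ÷ 634 ≈ 186.4%.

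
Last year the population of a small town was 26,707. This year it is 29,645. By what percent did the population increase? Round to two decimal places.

Change: 29,645 − 26,707 = 2,938.
Relative to the original: 2,938 ÷ 26,707 ≈ 11.00%.
So the population increased by 11.00%.

11.00%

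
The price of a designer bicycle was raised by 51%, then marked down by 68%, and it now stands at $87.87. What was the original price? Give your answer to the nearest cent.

The overall multiplier applied was 1.51 × 0.32 = 0.4832.
So the original price was $87.87 ÷ 0.4832 ≈ $181.85.

$181.85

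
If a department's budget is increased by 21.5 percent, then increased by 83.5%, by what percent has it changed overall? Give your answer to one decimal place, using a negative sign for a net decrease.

123.0%

A 21.5% increase multiplies by 1.215.
Then an 83.5% increase: 1.215 × 1.835 = 2.229525.
Overall factor 2.229525, i.e. 123.0%.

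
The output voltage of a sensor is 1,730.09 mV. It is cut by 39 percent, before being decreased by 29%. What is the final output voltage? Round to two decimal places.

749.30 mV

Each change multiplies by a factor: 0.61 × 0.71 = 0.4331.
1,730.09 × 0.4331 = 749.301979 ≈ 749.30.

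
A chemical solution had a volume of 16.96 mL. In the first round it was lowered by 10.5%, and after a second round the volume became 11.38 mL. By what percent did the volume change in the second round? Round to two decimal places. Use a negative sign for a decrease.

-25.03%

After the first round: 16.96 × 0.895 = 15.1792.
Second-round multiplier: 11.38 ÷ 15.1792 ≈ 0.74971.
That is a change of -25.03%.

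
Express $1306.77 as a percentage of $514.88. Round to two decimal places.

253.80%

$1306.77 ÷ $514.88 ≈ 253.80%.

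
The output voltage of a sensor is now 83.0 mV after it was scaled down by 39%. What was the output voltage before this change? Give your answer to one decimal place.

The overall multiplier applied was 0.61.
So the original output voltage was 83.0 ÷ 0.61 ≈ 136.1 mV.

136.1 mV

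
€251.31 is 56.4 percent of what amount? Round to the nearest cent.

€445.59

€251.31 ÷ 0.564 ≈ €445.59.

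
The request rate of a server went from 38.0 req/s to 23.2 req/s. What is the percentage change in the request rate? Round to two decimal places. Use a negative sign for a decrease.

-38.95%

Change: 23.2 − 38.0 = -14.8.
Relative to the original: -14.8 ÷ 38.0 ≈ -38.95%.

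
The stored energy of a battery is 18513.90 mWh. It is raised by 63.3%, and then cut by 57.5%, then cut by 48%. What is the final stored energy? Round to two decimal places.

63.3% increase: 18513.90 × 1.633 = 30233.1987.
After the 57.5% decrease: 30233.1987 × 0.425 = 12849.1094475.
After the 48% decrease: 12849.1094475 × 0.52 = 6681.5369127 ≈ 6681.54.

6681.54 mWh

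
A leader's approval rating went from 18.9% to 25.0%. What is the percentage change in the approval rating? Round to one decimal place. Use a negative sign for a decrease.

32.3%

The change is 25.0 − 18.9 = 6.1 percentage points.
Relative to the original 18.9%, that is 6.1 ÷ 18.9 ≈ 32.3%.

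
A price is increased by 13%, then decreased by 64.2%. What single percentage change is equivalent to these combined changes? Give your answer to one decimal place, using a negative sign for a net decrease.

-59.5%

The combined multiplier is 1.13 × 0.358 = 0.40454.
That corresponds to a decrease of 59.5%.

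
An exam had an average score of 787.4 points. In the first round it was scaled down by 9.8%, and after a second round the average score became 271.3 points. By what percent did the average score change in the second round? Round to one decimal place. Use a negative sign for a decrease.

After the first round: 787.4 × 0.902 = 710.2348.
Second-round multiplier: 271.3 ÷ 710.2348 ≈ 0.38199.
That is a change of -61.8%.

-61.8%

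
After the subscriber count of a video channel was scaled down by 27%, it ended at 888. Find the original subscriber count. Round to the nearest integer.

1,216

The overall multiplier applied was 0.73.
So the original subscriber count was 888 ÷ 0.73 ≈ 1,216.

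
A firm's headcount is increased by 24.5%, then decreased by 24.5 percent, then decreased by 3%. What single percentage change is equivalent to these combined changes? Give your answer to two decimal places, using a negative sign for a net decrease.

-8.82%

A 24.5% increase multiplies by 1.245.
Then a 24.5% decrease: 1.245 × 0.755 = 0.939975.
Then a 3% decrease: 0.939975 × 0.97 = 0.91177575.
Overall factor 0.91177575, i.e. -8.82%.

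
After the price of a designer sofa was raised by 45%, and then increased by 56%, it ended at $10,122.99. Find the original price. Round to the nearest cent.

Undoing the 56% increase: $10,122.99 ÷ 1.56 ≈ $6489.096154.
Undoing the 45% increase: $6489.096154 ÷ 1.45 ≈ $4,475.24.

$4,475.24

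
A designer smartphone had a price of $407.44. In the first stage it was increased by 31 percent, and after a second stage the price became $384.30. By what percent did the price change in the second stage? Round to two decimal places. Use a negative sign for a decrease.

-28.00%

After the first stage: $407.44 × 1.31 = $533.7464.
Second-stage multiplier: $384.30 ÷ $533.7464 ≈ 0.720005.
That is a change of -28.00%.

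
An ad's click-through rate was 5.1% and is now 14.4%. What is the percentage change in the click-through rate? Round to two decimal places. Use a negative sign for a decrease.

The change is 14.4 − 5.1 = 9.3 percentage points.
Relative to the original 5.1%, that is 9.3 ÷ 5.1 ≈ 182.35%.

182.35%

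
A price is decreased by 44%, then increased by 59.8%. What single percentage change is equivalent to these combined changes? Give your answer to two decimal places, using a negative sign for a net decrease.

A 44% decrease multiplies by 0.56.
Then a 59.8% increase: 0.56 × 1.598 = 0.89488.
Overall factor 0.89488, i.e. -10.51%.

-10.51%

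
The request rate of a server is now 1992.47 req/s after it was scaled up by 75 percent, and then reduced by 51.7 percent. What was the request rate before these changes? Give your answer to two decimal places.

The overall multiplier applied was 1.75 × 0.483 = 0.84525.
So the original request rate was 1992.47 ÷ 0.84525 ≈ 2357.26 req/s.

2357.26 req/s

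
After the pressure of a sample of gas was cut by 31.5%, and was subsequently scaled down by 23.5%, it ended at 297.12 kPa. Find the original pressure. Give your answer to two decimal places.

567.00 kPa

The overall multiplier applied was 0.685 × 0.765 = 0.524025.
So the original pressure was 297.12 ÷ 0.524025 ≈ 567.00 kPa.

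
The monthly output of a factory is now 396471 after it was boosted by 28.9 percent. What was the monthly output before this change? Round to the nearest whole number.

307580

The overall multiplier applied was 1.289.
So the original monthly output was 396471 ÷ 1.289 ≈ 307580.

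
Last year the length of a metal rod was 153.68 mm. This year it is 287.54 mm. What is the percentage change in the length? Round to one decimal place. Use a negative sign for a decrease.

Change: 287.54 − 153.68 = 133.86.
Relative to the original: 133.86 ÷ 153.68 ≈ 87.1%.

87.1%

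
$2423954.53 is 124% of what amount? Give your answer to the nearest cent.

$1954802.04

$2423954.53 ÷ 1.24 ≈ $1954802.04.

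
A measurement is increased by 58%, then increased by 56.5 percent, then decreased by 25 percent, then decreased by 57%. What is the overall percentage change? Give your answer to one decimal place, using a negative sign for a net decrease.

A 58% increase multiplies by 1.58.
Then a 56.5% increase: 1.58 × 1.565 = 2.4727.
Then a 25% decrease: 2.4727 × 0.75 = 1.854525.
Then a 57% decrease: 1.854525 × 0.43 = 0.79744575.
Overall factor 0.79744575, i.e. -20.3%.

-20.3%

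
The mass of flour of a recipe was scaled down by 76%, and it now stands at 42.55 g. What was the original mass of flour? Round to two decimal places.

The overall multiplier applied was 0.24.
So the original mass of flour was 42.55 ÷ 0.24 ≈ 177.29 g.

177.29 g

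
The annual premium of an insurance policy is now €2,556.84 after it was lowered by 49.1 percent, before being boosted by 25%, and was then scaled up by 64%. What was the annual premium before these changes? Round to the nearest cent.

€2,450.37

The overall multiplier applied was 0.509 × 1.25 × 1.64 = 1.04345.
So the original annual premium was €2,556.84 ÷ 1.04345 ≈ €2,450.37.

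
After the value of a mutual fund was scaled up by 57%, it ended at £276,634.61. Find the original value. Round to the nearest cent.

The overall multiplier applied was 1.57.
So the original value was £276,634.61 ÷ 1.57 ≈ £176,200.39.

£176,200.39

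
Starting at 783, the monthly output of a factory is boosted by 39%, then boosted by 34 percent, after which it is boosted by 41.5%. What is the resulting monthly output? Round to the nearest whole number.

Each change multiplies by a factor: 1.39 × 1.34 × 1.415 = 2.635579.
783 × 2.635579 = 2063.658357 ≈ 2064.

2064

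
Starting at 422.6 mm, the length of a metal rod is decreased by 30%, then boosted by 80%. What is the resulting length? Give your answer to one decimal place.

532.5 mm

Each change multiplies by a factor: 0.7 × 1.8 = 1.26.
422.6 × 1.26 = 532.476 ≈ 532.5.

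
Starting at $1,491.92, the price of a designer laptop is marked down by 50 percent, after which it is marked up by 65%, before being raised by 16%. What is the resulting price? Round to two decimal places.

After the 50% decrease: $1,491.92 × 0.5 = $745.96.
65% increase: $745.96 × 1.65 = $1230.834.
After the 16% increase: $1230.834 × 1.16 = $1427.76744 ≈ $1,427.77.

$1,427.77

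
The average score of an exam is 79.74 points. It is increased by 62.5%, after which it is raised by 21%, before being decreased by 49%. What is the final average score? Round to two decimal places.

79.96 points

After the 62.5% increase: 79.74 × 1.625 = 129.5775.
21% increase: 129.5775 × 1.21 = 156.788775.
Apply the 49% decrease: 156.788775 × 0.51 = 79.96227525 ≈ 79.96.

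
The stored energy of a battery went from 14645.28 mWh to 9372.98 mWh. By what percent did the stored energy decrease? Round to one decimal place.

Change: 9372.98 − 14645.28 = -5272.30.
Relative to the original: -5272.30 ÷ 14645.28 ≈ -36.0%.
So the stored energy decreased by 36.0%.

36.0%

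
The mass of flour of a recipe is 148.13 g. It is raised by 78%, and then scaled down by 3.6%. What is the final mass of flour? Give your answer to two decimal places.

254.18 g

Each change multiplies by a factor: 1.78 × 0.964 = 1.71592.
148.13 × 1.71592 = 254.1792296 ≈ 254.18.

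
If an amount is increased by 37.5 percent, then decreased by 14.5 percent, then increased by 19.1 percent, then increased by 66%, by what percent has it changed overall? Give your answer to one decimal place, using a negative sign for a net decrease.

132.4%

A 37.5% increase multiplies by 1.375.
Then a 14.5% decrease: 1.375 × 0.855 = 1.175625.
Then a 19.1% increase: 1.175625 × 1.191 = 1.400169375.
Then a 66% increase: 1.400169375 × 1.66 = 2.3242811625.
Overall factor 2.3242811625, i.e. 132.4%.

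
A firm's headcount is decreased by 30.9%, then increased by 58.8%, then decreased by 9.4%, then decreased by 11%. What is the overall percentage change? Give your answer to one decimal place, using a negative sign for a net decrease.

-11.5%

The combined multiplier is 0.691 × 1.588 × 0.906 × 0.89 = 0.88480333272.
That corresponds to a decrease of 11.5%.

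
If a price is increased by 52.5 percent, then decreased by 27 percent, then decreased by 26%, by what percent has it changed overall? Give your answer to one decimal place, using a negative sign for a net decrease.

-17.6%

A 52.5% increase multiplies by 1.525.
Then a 27% decrease: 1.525 × 0.73 = 1.11325.
Then a 26% decrease: 1.11325 × 0.74 = 0.823805.
Overall factor 0.823805, i.e. -17.6%.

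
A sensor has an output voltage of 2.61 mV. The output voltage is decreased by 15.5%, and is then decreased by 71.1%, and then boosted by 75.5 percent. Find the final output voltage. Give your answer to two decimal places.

1.12 mV

Each change multiplies by a factor: 0.845 × 0.289 × 1.755 = 0.428579775.
2.61 × 0.428579775 = 1.11859321275 ≈ 1.12.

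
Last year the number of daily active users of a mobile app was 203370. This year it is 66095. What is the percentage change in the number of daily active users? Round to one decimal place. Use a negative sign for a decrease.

-67.5%

Change: 66095 − 203370 = -137275.
Relative to the original: -137275 ÷ 203370 ≈ -67.5%.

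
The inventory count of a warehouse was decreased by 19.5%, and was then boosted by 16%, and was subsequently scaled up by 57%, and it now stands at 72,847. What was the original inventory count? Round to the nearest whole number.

49,689

Undoing the 57% increase: 72,847 ÷ 1.57 ≈ 46399.363057.
Undoing the 16% increase: 46399.363057 ÷ 1.16 ≈ 39999.450911.
Undoing the 19.5% decrease: 39999.450911 ÷ 0.805 ≈ 49,689.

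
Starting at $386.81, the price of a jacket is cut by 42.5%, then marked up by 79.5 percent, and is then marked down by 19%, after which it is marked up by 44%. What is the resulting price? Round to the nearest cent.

After the 42.5% decrease: $386.81 × 0.575 = $222.41575.
79.5% increase: $222.41575 × 1.795 = $399.23627125.
19% decrease: $399.23627125 × 0.81 = $323.3813797125.
44% increase: $323.3813797125 × 1.44 = $465.669186786 ≈ $465.67.

$465.67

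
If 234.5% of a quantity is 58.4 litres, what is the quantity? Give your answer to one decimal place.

24.9 litres

58.4 litres ÷ 2.345 ≈ 24.9 litres.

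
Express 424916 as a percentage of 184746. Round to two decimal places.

424916 ÷ 184746 ≈ 230.00%.

230.00%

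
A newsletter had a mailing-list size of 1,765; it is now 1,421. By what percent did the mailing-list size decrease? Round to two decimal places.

19.49%

Change: 1,421 − 1,765 = -344.
Relative to the original: -344 ÷ 1,765 ≈ -19.49%.
So the mailing-list size decreased by 19.49%.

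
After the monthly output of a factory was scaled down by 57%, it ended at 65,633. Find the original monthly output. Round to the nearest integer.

152,635

The overall multiplier applied was 0.43.
So the original monthly output was 65,633 ÷ 0.43 ≈ 152,635.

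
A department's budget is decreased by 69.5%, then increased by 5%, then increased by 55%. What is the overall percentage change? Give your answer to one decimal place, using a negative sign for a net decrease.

A 69.5% decrease multiplies by 0.305.
Then a 5% increase: 0.305 × 1.05 = 0.32025.
Then a 55% increase: 0.32025 × 1.55 = 0.4963875.
Overall factor 0.4963875, i.e. -50.4%.

-50.4%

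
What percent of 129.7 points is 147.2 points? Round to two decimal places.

113.49%

147.2 points ÷ 129.7 points ≈ 113.49%.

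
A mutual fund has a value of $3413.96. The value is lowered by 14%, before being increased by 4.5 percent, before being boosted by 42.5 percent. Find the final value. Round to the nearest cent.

Each change multiplies by a factor: 0.86 × 1.045 × 1.425 = 1.2806475.
$3413.96 × 1.2806475 = $4372.0793391 ≈ $4372.08.

$4372.08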